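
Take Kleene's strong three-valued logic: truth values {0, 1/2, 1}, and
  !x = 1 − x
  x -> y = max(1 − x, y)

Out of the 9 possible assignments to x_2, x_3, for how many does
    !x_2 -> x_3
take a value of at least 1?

5

x_2 = 0, x_3 = 0 ↦ 0  <
x_2 = 0, x_3 = 1/2 ↦ 1/2  <
x_2 = 0, x_3 = 1 ↦ 1  ≥
x_2 = 1/2, x_3 = 0 ↦ 1/2  <
x_2 = 1/2, x_3 = 1/2 ↦ 1/2  <
x_2 = 1/2, x_3 = 1 ↦ 1  ≥
x_2 = 1, x_3 = 0 ↦ 1  ≥
x_2 = 1, x_3 = 1/2 ↦ 1  ≥
x_2 = 1, x_3 = 1 ↦ 1  ≥
So 5 of the 9 assignments meet the threshold.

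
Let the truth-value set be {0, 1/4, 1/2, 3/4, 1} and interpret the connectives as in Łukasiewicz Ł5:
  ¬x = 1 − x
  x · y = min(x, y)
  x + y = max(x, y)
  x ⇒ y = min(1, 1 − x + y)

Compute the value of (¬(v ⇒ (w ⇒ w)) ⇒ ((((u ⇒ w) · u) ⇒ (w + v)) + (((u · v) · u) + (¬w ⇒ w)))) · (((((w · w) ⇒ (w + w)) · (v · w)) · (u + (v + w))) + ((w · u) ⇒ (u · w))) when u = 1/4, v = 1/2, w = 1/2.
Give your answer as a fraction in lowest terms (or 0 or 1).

1

w ⇒ w = 1/2 ⇒ 1/2 = 1
v ⇒ (w ⇒ w) = 1/2 ⇒ 1 = 1
¬(v ⇒ (w ⇒ w)) = ¬1 = 0
u ⇒ w = 1/4 ⇒ 1/2 = 1
(u ⇒ w) · u = 1 · 1/4 = 1/4
w + v = 1/2 + 1/2 = 1/2
((u ⇒ w) · u) ⇒ (w + v) = 1/4 ⇒ 1/2 = 1
u · v = 1/4 · 1/2 = 1/4
(u · v) · u = 1/4 · 1/4 = 1/4
¬w = ¬1/2 = 1/2
¬w ⇒ w = 1/2 ⇒ 1/2 = 1
((u · v) · u) + (¬w ⇒ w) = 1/4 + 1 = 1
(((u ⇒ w) · u) ⇒ (w + v)) + (((u · v) · u) + (¬w ⇒ w)) = 1 + 1 = 1
¬(v ⇒ (w ⇒ w)) ⇒ ((((u ⇒ w) · u) ⇒ (w + v)) + (((u · v) · u) + (¬w ⇒ w))) = 0 ⇒ 1 = 1
w · w = 1/2 · 1/2 = 1/2
w + w = 1/2 + 1/2 = 1/2
(w · w) ⇒ (w + w) = 1/2 ⇒ 1/2 = 1
v · w = 1/2 · 1/2 = 1/2
((w · w) ⇒ (w + w)) · (v · w) = 1 · 1/2 = 1/2
v + w = 1/2 + 1/2 = 1/2
u + (v + w) = 1/4 + 1/2 = 1/2
(((w · w) ⇒ (w + w)) · (v · w)) · (u + (v + w)) = 1/2 · 1/2 = 1/2
w · u = 1/2 · 1/4 = 1/4
u · w = 1/4 · 1/2 = 1/4
(w · u) ⇒ (u · w) = 1/4 ⇒ 1/4 = 1
((((w · w) ⇒ (w + w)) · (v · w)) · (u + (v + w))) + ((w · u) ⇒ (u · w)) = 1/2 + 1 = 1
(¬(v ⇒ (w ⇒ w)) ⇒ ((((u ⇒ w) · u) ⇒ (w + v)) + (((u · v) · u) + (¬w ⇒ w)))) · (((((w · w) ⇒ (w + w)) · (v · w)) · (u + (v + w))) + ((w · u) ⇒ (u · w))) = 1 · 1 = 1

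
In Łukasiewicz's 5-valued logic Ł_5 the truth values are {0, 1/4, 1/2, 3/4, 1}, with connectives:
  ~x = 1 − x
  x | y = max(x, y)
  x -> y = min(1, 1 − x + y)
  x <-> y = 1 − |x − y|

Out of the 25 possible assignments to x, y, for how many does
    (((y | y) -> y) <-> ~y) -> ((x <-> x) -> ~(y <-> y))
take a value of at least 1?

value 1: 5 assignments (counts)
value 3/4: 5 assignments
value 1/2: 5 assignments
value 1/4: 5 assignments
value 0: 5 assignments
So 5 of the 25 assignments meet the threshold.

5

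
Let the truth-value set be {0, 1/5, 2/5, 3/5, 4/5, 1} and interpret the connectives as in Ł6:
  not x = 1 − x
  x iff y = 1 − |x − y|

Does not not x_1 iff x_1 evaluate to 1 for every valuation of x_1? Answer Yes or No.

x_1 = 0 ↦ 1
x_1 = 1/5 ↦ 1
x_1 = 2/5 ↦ 1
x_1 = 3/5 ↦ 1
x_1 = 4/5 ↦ 1
x_1 = 1 ↦ 1
Every assignment gives a value ≥ 1.

Yes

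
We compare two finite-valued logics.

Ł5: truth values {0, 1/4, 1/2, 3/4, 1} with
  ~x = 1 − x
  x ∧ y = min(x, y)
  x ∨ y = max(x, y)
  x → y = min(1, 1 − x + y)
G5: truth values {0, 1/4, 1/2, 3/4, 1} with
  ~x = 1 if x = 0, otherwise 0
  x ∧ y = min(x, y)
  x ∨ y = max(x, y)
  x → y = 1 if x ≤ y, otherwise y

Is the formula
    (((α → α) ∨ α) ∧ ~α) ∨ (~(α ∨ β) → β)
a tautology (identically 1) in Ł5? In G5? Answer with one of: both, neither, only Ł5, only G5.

only G5

In Ł5: at α = 1/4, β = 0 the value is 3/4 — not a tautology.
In G5: every assignment gives 1 — tautology.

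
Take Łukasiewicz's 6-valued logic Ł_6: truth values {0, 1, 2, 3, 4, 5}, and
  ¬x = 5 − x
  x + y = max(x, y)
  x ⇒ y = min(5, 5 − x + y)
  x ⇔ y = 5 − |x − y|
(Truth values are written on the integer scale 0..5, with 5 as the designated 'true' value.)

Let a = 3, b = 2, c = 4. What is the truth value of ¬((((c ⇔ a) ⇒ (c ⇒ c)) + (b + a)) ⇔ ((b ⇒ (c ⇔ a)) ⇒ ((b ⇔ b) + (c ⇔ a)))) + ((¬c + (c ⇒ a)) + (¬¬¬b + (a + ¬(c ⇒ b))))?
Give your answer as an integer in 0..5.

4

c ⇔ a = 4 ⇔ 3 = 4
c ⇒ c = 4 ⇒ 4 = 5
(c ⇔ a) ⇒ (c ⇒ c) = 4 ⇒ 5 = 5
b + a = 2 + 3 = 3
((c ⇔ a) ⇒ (c ⇒ c)) + (b + a) = 5 + 3 = 5
c ⇔ a = 4 ⇔ 3 = 4
b ⇒ (c ⇔ a) = 2 ⇒ 4 = 5
b ⇔ b = 2 ⇔ 2 = 5
c ⇔ a = 4 ⇔ 3 = 4
(b ⇔ b) + (c ⇔ a) = 5 + 4 = 5
(b ⇒ (c ⇔ a)) ⇒ ((b ⇔ b) + (c ⇔ a)) = 5 ⇒ 5 = 5
(((c ⇔ a) ⇒ (c ⇒ c)) + (b + a)) ⇔ ((b ⇒ (c ⇔ a)) ⇒ ((b ⇔ b) + (c ⇔ a))) = 5 ⇔ 5 = 5
¬((((c ⇔ a) ⇒ (c ⇒ c)) + (b + a)) ⇔ ((b ⇒ (c ⇔ a)) ⇒ ((b ⇔ b) + (c ⇔ a)))) = ¬5 = 0
¬c = ¬4 = 1
c ⇒ a = 4 ⇒ 3 = 4
¬c + (c ⇒ a) = 1 + 4 = 4
¬b = ¬2 = 3
¬¬b = ¬3 = 2
¬¬¬b = ¬2 = 3
c ⇒ b = 4 ⇒ 2 = 3
¬(c ⇒ b) = ¬3 = 2
a + ¬(c ⇒ b) = 3 + 2 = 3
¬¬¬b + (a + ¬(c ⇒ b)) = 3 + 3 = 3
(¬c + (c ⇒ a)) + (¬¬¬b + (a + ¬(c ⇒ b))) = 4 + 3 = 4
¬((((c ⇔ a) ⇒ (c ⇒ c)) + (b + a)) ⇔ ((b ⇒ (c ⇔ a)) ⇒ ((b ⇔ b) + (c ⇔ a)))) + ((¬c + (c ⇒ a)) + (¬¬¬b + (a + ¬(c ⇒ b)))) = 0 + 4 = 4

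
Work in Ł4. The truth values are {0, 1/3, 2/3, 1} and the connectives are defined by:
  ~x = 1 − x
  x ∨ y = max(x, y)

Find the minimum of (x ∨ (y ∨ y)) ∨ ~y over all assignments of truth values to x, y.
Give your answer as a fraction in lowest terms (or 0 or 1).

Take x = 0, y = 1/3:
y ∨ y = 1/3 ∨ 1/3 = 1/3
x ∨ (y ∨ y) = 0 ∨ 1/3 = 1/3
~y = ~1/3 = 2/3
(x ∨ (y ∨ y)) ∨ ~y = 1/3 ∨ 2/3 = 2/3
No assignment yields a value below 2/3, so this is the minimum.

2/3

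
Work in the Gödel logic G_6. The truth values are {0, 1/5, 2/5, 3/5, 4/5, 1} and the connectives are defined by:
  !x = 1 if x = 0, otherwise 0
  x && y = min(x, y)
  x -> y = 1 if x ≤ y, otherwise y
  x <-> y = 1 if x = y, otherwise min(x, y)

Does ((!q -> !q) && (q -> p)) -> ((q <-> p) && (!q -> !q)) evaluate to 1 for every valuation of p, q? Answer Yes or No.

Counterexample: take p = 1/5, q = 0.
!q = !0 = 1
!q = !0 = 1
!q -> !q = 1 -> 1 = 1
q -> p = 0 -> 1/5 = 1
(!q -> !q) && (q -> p) = 1 && 1 = 1
q <-> p = 0 <-> 1/5 = 0
!q = !0 = 1
!q = !0 = 1
!q -> !q = 1 -> 1 = 1
(q <-> p) && (!q -> !q) = 0 && 1 = 0
((!q -> !q) && (q -> p)) -> ((q <-> p) && (!q -> !q)) = 1 -> 0 = 0
This gives 0 ≠ 1.

No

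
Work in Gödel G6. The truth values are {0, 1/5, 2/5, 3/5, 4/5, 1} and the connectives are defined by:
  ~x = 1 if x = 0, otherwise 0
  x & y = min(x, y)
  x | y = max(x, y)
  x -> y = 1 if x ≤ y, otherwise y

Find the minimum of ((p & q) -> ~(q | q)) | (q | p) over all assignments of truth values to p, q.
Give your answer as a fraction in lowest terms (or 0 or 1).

Take p = 1/5, q = 1/5:
p & q = 1/5 & 1/5 = 1/5
q | q = 1/5 | 1/5 = 1/5
~(q | q) = ~1/5 = 0
(p & q) -> ~(q | q) = 1/5 -> 0 = 0
q | p = 1/5 | 1/5 = 1/5
((p & q) -> ~(q | q)) | (q | p) = 0 | 1/5 = 1/5
No assignment yields a value below 1/5, so this is the minimum.

1/5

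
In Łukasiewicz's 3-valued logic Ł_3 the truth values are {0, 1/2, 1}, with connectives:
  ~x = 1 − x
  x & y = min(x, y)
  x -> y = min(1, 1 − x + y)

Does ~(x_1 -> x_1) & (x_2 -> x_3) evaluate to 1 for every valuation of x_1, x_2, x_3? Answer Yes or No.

Counterexample: take x_1 = 0, x_2 = 0, x_3 = 0.
x_1 -> x_1 = 0 -> 0 = 1
~(x_1 -> x_1) = ~1 = 0
x_2 -> x_3 = 0 -> 0 = 1
~(x_1 -> x_1) & (x_2 -> x_3) = 0 & 1 = 0
This gives 0 ≠ 1.

No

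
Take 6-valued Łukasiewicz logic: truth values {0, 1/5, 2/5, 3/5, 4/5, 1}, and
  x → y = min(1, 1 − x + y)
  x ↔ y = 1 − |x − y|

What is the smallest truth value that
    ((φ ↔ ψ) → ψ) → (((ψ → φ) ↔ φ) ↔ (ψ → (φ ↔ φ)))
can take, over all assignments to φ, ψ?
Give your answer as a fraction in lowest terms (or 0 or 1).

3/5

Take φ = 0, ψ = 2/5:
φ ↔ ψ = 0 ↔ 2/5 = 3/5
(φ ↔ ψ) → ψ = 3/5 → 2/5 = 4/5
ψ → φ = 2/5 → 0 = 3/5
(ψ → φ) ↔ φ = 3/5 ↔ 0 = 2/5
φ ↔ φ = 0 ↔ 0 = 1
ψ → (φ ↔ φ) = 2/5 → 1 = 1
((ψ → φ) ↔ φ) ↔ (ψ → (φ ↔ φ)) = 2/5 ↔ 1 = 2/5
((φ ↔ ψ) → ψ) → (((ψ → φ) ↔ φ) ↔ (ψ → (φ ↔ φ))) = 4/5 → 2/5 = 3/5
No assignment yields a value below 3/5, so this is the minimum.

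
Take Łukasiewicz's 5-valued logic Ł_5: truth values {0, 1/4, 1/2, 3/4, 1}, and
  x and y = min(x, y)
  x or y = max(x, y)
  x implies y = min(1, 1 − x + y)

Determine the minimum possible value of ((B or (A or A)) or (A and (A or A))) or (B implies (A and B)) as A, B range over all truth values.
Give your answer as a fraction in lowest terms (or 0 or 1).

1/2

Take A = 0, B = 1/2:
A or A = 0 or 0 = 0
B or (A or A) = 1/2 or 0 = 1/2
A or A = 0 or 0 = 0
A and (A or A) = 0 and 0 = 0
(B or (A or A)) or (A and (A or A)) = 1/2 or 0 = 1/2
A and B = 0 and 1/2 = 0
B implies (A and B) = 1/2 implies 0 = 1/2
((B or (A or A)) or (A and (A or A))) or (B implies (A and B)) = 1/2 or 1/2 = 1/2
No assignment yields a value below 1/2, so this is the minimum.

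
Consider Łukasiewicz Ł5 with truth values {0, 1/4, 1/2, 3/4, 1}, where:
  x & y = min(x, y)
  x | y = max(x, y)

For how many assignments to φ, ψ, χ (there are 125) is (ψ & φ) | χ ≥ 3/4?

value 1: 29 assignments (counts)
value 3/4: 33 assignments (counts)
value 1/2: 31 assignments
value 1/4: 23 assignments
value 0: 9 assignments
So 62 of the 125 assignments meet the threshold.

62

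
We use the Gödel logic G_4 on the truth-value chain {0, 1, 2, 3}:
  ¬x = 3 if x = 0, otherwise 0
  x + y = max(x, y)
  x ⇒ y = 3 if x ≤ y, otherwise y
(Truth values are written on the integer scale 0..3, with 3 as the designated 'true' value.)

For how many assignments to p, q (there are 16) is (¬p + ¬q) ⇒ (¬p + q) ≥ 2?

13

p = 0, q = 0 ↦ 3  ≥
p = 0, q = 1 ↦ 3  ≥
p = 0, q = 2 ↦ 3  ≥
p = 0, q = 3 ↦ 3  ≥
p = 1, q = 0 ↦ 0  <
p = 1, q = 1 ↦ 3  ≥
p = 1, q = 2 ↦ 3  ≥
p = 1, q = 3 ↦ 3  ≥
p = 2, q = 0 ↦ 0  <
p = 2, q = 1 ↦ 3  ≥
p = 2, q = 2 ↦ 3  ≥
p = 2, q = 3 ↦ 3  ≥
p = 3, q = 0 ↦ 0  <
p = 3, q = 1 ↦ 3  ≥
p = 3, q = 2 ↦ 3  ≥
p = 3, q = 3 ↦ 3  ≥
So 13 of the 16 assignments meet the threshold.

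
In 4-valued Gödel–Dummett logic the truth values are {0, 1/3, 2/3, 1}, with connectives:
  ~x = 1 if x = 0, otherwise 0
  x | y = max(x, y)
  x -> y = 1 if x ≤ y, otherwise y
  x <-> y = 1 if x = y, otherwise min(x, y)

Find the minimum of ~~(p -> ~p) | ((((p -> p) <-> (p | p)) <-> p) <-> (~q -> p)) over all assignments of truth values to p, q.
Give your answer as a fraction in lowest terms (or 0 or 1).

Take p = 1/3, q = 0:
~p = ~1/3 = 0
p -> ~p = 1/3 -> 0 = 0
~(p -> ~p) = ~0 = 1
~~(p -> ~p) = ~1 = 0
p -> p = 1/3 -> 1/3 = 1
p | p = 1/3 | 1/3 = 1/3
(p -> p) <-> (p | p) = 1 <-> 1/3 = 1/3
((p -> p) <-> (p | p)) <-> p = 1/3 <-> 1/3 = 1
~q = ~0 = 1
~q -> p = 1 -> 1/3 = 1/3
(((p -> p) <-> (p | p)) <-> p) <-> (~q -> p) = 1 <-> 1/3 = 1/3
~~(p -> ~p) | ((((p -> p) <-> (p | p)) <-> p) <-> (~q -> p)) = 0 | 1/3 = 1/3
No assignment yields a value below 1/3, so this is the minimum.

1/3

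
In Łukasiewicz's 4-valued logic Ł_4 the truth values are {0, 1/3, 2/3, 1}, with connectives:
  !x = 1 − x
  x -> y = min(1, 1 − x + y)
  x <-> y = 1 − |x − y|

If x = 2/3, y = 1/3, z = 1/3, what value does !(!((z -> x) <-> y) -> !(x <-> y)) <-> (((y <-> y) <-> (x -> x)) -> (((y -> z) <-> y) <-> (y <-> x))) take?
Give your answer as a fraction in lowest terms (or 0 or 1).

z -> x = 1/3 -> 2/3 = 1
(z -> x) <-> y = 1 <-> 1/3 = 1/3
!((z -> x) <-> y) = !1/3 = 2/3
x <-> y = 2/3 <-> 1/3 = 2/3
!(x <-> y) = !2/3 = 1/3
!((z -> x) <-> y) -> !(x <-> y) = 2/3 -> 1/3 = 2/3
!(!((z -> x) <-> y) -> !(x <-> y)) = !2/3 = 1/3
y <-> y = 1/3 <-> 1/3 = 1
x -> x = 2/3 -> 2/3 = 1
(y <-> y) <-> (x -> x) = 1 <-> 1 = 1
y -> z = 1/3 -> 1/3 = 1
(y -> z) <-> y = 1 <-> 1/3 = 1/3
y <-> x = 1/3 <-> 2/3 = 2/3
((y -> z) <-> y) <-> (y <-> x) = 1/3 <-> 2/3 = 2/3
((y <-> y) <-> (x -> x)) -> (((y -> z) <-> y) <-> (y <-> x)) = 1 -> 2/3 = 2/3
!(!((z -> x) <-> y) -> !(x <-> y)) <-> (((y <-> y) <-> (x -> x)) -> (((y -> z) <-> y) <-> (y <-> x))) = 1/3 <-> 2/3 = 2/3

2/3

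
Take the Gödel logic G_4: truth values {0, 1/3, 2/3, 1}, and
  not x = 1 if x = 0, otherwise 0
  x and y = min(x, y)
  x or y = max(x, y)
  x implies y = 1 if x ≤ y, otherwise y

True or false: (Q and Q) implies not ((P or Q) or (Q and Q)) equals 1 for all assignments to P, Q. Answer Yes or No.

Counterexample: take P = 0, Q = 1/3.
Q and Q = 1/3 and 1/3 = 1/3
P or Q = 0 or 1/3 = 1/3
(P or Q) or (Q and Q) = 1/3 or 1/3 = 1/3
not ((P or Q) or (Q and Q)) = not 1/3 = 0
(Q and Q) implies not ((P or Q) or (Q and Q)) = 1/3 implies 0 = 0
This gives 0 ≠ 1.

No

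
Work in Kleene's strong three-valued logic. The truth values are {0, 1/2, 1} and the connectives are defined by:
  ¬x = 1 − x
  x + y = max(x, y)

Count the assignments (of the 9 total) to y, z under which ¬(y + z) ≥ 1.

y = 0, z = 0 ↦ 1  ≥
y = 0, z = 1/2 ↦ 1/2  <
y = 0, z = 1 ↦ 0  <
y = 1/2, z = 0 ↦ 1/2  <
y = 1/2, z = 1/2 ↦ 1/2  <
y = 1/2, z = 1 ↦ 0  <
y = 1, z = 0 ↦ 0  <
y = 1, z = 1/2 ↦ 0  <
y = 1, z = 1 ↦ 0  <
So 1 of the 9 assignments meets the threshold.

1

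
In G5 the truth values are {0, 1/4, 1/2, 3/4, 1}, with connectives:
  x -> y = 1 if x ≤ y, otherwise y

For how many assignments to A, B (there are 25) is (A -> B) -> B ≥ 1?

15

value 1: 15 assignments (counts)
value 3/4: 4 assignments
value 1/2: 3 assignments
value 1/4: 2 assignments
value 0: 1 assignment
So 15 of the 25 assignments meet the threshold.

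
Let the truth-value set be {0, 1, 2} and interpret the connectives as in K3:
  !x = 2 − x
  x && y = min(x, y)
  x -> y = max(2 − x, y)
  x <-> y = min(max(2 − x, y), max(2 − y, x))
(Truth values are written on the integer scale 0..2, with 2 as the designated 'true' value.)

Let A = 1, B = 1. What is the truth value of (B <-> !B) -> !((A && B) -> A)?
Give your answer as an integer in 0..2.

!B = !1 = 1
B <-> !B = 1 <-> 1 = 1
A && B = 1 && 1 = 1
(A && B) -> A = 1 -> 1 = 1
!((A && B) -> A) = !1 = 1
(B <-> !B) -> !((A && B) -> A) = 1 -> 1 = 1

1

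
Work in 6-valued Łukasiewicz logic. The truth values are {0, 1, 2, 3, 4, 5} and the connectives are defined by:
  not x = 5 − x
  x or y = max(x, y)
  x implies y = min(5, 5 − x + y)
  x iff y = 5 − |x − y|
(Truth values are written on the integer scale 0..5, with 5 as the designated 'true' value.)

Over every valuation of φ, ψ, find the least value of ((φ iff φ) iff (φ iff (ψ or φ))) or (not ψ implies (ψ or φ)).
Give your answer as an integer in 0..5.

4

Take φ = 0, ψ = 1:
φ iff φ = 0 iff 0 = 5
ψ or φ = 1 or 0 = 1
φ iff (ψ or φ) = 0 iff 1 = 4
(φ iff φ) iff (φ iff (ψ or φ)) = 5 iff 4 = 4
not ψ = not 1 = 4
ψ or φ = 1 or 0 = 1
not ψ implies (ψ or φ) = 4 implies 1 = 2
((φ iff φ) iff (φ iff (ψ or φ))) or (not ψ implies (ψ or φ)) = 4 or 2 = 4
No assignment yields a value below 4, so this is the minimum.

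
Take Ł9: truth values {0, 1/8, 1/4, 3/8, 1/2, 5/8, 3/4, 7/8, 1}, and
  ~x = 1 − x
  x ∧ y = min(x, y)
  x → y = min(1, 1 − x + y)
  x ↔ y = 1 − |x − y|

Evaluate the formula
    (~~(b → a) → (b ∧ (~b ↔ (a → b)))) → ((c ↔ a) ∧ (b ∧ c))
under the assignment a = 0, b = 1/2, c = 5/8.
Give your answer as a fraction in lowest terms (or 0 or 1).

3/8

b → a = 1/2 → 0 = 1/2
~(b → a) = ~1/2 = 1/2
~~(b → a) = ~1/2 = 1/2
~b = ~1/2 = 1/2
a → b = 0 → 1/2 = 1
~b ↔ (a → b) = 1/2 ↔ 1 = 1/2
b ∧ (~b ↔ (a → b)) = 1/2 ∧ 1/2 = 1/2
~~(b → a) → (b ∧ (~b ↔ (a → b))) = 1/2 → 1/2 = 1
c ↔ a = 5/8 ↔ 0 = 3/8
b ∧ c = 1/2 ∧ 5/8 = 1/2
(c ↔ a) ∧ (b ∧ c) = 3/8 ∧ 1/2 = 3/8
(~~(b → a) → (b ∧ (~b ↔ (a → b)))) → ((c ↔ a) ∧ (b ∧ c)) = 1 → 3/8 = 3/8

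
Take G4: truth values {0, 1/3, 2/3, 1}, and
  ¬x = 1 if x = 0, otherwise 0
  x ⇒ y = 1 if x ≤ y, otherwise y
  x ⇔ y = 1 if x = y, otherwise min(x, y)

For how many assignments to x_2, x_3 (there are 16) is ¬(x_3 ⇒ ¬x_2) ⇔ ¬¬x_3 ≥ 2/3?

13

x_2 = 0, x_3 = 0 ↦ 1  ≥
x_2 = 0, x_3 = 1/3 ↦ 0  <
x_2 = 0, x_3 = 2/3 ↦ 0  <
x_2 = 0, x_3 = 1 ↦ 0  <
x_2 = 1/3, x_3 = 0 ↦ 1  ≥
x_2 = 1/3, x_3 = 1/3 ↦ 1  ≥
x_2 = 1/3, x_3 = 2/3 ↦ 1  ≥
x_2 = 1/3, x_3 = 1 ↦ 1  ≥
x_2 = 2/3, x_3 = 0 ↦ 1  ≥
x_2 = 2/3, x_3 = 1/3 ↦ 1  ≥
x_2 = 2/3, x_3 = 2/3 ↦ 1  ≥
x_2 = 2/3, x_3 = 1 ↦ 1  ≥
x_2 = 1, x_3 = 0 ↦ 1  ≥
x_2 = 1, x_3 = 1/3 ↦ 1  ≥
x_2 = 1, x_3 = 2/3 ↦ 1  ≥
x_2 = 1, x_3 = 1 ↦ 1  ≥
So 13 of the 16 assignments meet the threshold.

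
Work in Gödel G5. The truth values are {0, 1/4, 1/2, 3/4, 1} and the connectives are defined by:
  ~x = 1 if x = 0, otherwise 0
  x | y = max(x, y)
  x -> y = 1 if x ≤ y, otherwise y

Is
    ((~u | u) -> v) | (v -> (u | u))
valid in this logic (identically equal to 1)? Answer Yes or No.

No

Counterexample: take u = 0, v = 1/4.
~u = ~0 = 1
~u | u = 1 | 0 = 1
(~u | u) -> v = 1 -> 1/4 = 1/4
u | u = 0 | 0 = 0
v -> (u | u) = 1/4 -> 0 = 0
((~u | u) -> v) | (v -> (u | u)) = 1/4 | 0 = 1/4
This gives 1/4 ≠ 1.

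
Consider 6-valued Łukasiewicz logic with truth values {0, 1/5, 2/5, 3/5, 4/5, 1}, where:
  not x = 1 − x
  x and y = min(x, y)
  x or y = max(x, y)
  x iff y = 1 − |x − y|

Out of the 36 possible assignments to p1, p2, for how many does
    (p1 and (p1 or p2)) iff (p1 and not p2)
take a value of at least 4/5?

value 1: 21 assignments (counts)
value 4/5: 5 assignments (counts)
value 3/5: 4 assignments
value 2/5: 3 assignments
value 1/5: 2 assignments
value 0: 1 assignment
So 26 of the 36 assignments meet the threshold.

26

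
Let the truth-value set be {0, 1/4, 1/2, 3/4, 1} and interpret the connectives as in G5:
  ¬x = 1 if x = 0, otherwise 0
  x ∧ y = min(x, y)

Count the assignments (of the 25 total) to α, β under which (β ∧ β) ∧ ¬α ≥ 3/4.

2

value 1: 1 assignment (counts)
value 3/4: 1 assignment (counts)
value 1/2: 1 assignment
value 1/4: 1 assignment
value 0: 21 assignments
So 2 of the 25 assignments meet the threshold.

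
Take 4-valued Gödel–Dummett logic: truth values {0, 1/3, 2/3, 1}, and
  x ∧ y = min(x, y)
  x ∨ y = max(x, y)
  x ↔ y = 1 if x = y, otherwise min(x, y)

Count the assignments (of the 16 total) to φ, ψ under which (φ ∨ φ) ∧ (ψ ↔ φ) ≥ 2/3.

4

φ = 0, ψ = 0 ↦ 0  <
φ = 0, ψ = 1/3 ↦ 0  <
φ = 0, ψ = 2/3 ↦ 0  <
φ = 0, ψ = 1 ↦ 0  <
φ = 1/3, ψ = 0 ↦ 0  <
φ = 1/3, ψ = 1/3 ↦ 1/3  <
φ = 1/3, ψ = 2/3 ↦ 1/3  <
φ = 1/3, ψ = 1 ↦ 1/3  <
φ = 2/3, ψ = 0 ↦ 0  <
φ = 2/3, ψ = 1/3 ↦ 1/3  <
φ = 2/3, ψ = 2/3 ↦ 2/3  ≥
φ = 2/3, ψ = 1 ↦ 2/3  ≥
φ = 1, ψ = 0 ↦ 0  <
φ = 1, ψ = 1/3 ↦ 1/3  <
φ = 1, ψ = 2/3 ↦ 2/3  ≥
φ = 1, ψ = 1 ↦ 1  ≥
So 4 of the 16 assignments meet the threshold.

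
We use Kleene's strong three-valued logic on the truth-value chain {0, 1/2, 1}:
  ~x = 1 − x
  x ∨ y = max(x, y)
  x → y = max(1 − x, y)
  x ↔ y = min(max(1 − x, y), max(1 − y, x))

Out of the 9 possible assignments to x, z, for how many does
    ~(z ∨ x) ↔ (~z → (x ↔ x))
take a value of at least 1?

1

x = 0, z = 0 ↦ 1  ≥
x = 0, z = 1/2 ↦ 1/2  <
x = 0, z = 1 ↦ 0  <
x = 1/2, z = 0 ↦ 1/2  <
x = 1/2, z = 1/2 ↦ 1/2  <
x = 1/2, z = 1 ↦ 0  <
x = 1, z = 0 ↦ 0  <
x = 1, z = 1/2 ↦ 0  <
x = 1, z = 1 ↦ 0  <
So 1 of the 9 assignments meets the threshold.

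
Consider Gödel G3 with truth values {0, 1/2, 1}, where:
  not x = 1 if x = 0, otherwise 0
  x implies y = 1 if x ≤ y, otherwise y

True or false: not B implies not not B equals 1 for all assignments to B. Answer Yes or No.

No

Counterexample: take B = 0.
not B = not 0 = 1
not B = not 0 = 1
not not B = not 1 = 0
not B implies not not B = 1 implies 0 = 0
This gives 0 ≠ 1.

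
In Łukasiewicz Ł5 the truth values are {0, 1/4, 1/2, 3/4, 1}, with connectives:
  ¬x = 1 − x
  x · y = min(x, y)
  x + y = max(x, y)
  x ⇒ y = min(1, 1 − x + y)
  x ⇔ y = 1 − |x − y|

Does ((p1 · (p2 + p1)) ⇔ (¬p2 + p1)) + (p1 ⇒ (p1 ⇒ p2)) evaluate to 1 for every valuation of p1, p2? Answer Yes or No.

No

Counterexample: take p1 = 3/4, p2 = 0.
p2 + p1 = 0 + 3/4 = 3/4
p1 · (p2 + p1) = 3/4 · 3/4 = 3/4
¬p2 = ¬0 = 1
¬p2 + p1 = 1 + 3/4 = 1
(p1 · (p2 + p1)) ⇔ (¬p2 + p1) = 3/4 ⇔ 1 = 3/4
p1 ⇒ p2 = 3/4 ⇒ 0 = 1/4
p1 ⇒ (p1 ⇒ p2) = 3/4 ⇒ 1/4 = 1/2
((p1 · (p2 + p1)) ⇔ (¬p2 + p1)) + (p1 ⇒ (p1 ⇒ p2)) = 3/4 + 1/2 = 3/4
This gives 3/4 ≠ 1.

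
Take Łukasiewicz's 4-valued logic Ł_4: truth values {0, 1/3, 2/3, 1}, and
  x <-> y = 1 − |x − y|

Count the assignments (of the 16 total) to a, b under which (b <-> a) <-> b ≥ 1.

5

a = 0, b = 0 ↦ 0  <
a = 0, b = 1/3 ↦ 2/3  <
a = 0, b = 2/3 ↦ 2/3  <
a = 0, b = 1 ↦ 0  <
a = 1/3, b = 0 ↦ 1/3  <
a = 1/3, b = 1/3 ↦ 1/3  <
a = 1/3, b = 2/3 ↦ 1  ≥
a = 1/3, b = 1 ↦ 1/3  <
a = 2/3, b = 0 ↦ 2/3  <
a = 2/3, b = 1/3 ↦ 2/3  <
a = 2/3, b = 2/3 ↦ 2/3  <
a = 2/3, b = 1 ↦ 2/3  <
a = 1, b = 0 ↦ 1  ≥
a = 1, b = 1/3 ↦ 1  ≥
a = 1, b = 2/3 ↦ 1  ≥
a = 1, b = 1 ↦ 1  ≥
So 5 of the 16 assignments meet the threshold.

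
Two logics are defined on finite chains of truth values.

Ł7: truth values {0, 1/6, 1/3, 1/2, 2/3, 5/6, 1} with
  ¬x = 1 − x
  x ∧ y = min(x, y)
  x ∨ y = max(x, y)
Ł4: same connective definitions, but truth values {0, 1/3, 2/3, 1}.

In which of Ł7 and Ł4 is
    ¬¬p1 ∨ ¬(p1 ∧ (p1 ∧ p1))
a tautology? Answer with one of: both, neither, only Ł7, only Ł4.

neither

In Ł7: at p1 = 1/6 the value is 5/6 — not a tautology.
In Ł4: at p1 = 1/3 the value is 2/3 — not a tautology.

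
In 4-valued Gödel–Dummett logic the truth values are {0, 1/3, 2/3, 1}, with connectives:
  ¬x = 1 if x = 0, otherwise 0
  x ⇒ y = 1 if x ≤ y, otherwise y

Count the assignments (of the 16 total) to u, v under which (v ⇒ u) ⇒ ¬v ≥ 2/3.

u = 0, v = 0 ↦ 1  ≥
u = 0, v = 1/3 ↦ 1  ≥
u = 0, v = 2/3 ↦ 1  ≥
u = 0, v = 1 ↦ 1  ≥
u = 1/3, v = 0 ↦ 1  ≥
u = 1/3, v = 1/3 ↦ 0  <
u = 1/3, v = 2/3 ↦ 0  <
u = 1/3, v = 1 ↦ 0  <
u = 2/3, v = 0 ↦ 1  ≥
u = 2/3, v = 1/3 ↦ 0  <
u = 2/3, v = 2/3 ↦ 0  <
u = 2/3, v = 1 ↦ 0  <
u = 1, v = 0 ↦ 1  ≥
u = 1, v = 1/3 ↦ 0  <
u = 1, v = 2/3 ↦ 0  <
u = 1, v = 1 ↦ 0  <
So 7 of the 16 assignments meet the threshold.

7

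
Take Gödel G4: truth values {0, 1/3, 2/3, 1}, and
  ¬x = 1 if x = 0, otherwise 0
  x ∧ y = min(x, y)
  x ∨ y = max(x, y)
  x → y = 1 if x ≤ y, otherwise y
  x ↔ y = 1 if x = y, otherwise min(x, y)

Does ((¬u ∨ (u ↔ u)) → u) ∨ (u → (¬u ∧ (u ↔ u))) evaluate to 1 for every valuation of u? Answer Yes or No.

Counterexample: take u = 1/3.
¬u = ¬1/3 = 0
u ↔ u = 1/3 ↔ 1/3 = 1
¬u ∨ (u ↔ u) = 0 ∨ 1 = 1
(¬u ∨ (u ↔ u)) → u = 1 → 1/3 = 1/3
¬u = ¬1/3 = 0
u ↔ u = 1/3 ↔ 1/3 = 1
¬u ∧ (u ↔ u) = 0 ∧ 1 = 0
u → (¬u ∧ (u ↔ u)) = 1/3 → 0 = 0
((¬u ∨ (u ↔ u)) → u) ∨ (u → (¬u ∧ (u ↔ u))) = 1/3 ∨ 0 = 1/3
This gives 1/3 ≠ 1.

No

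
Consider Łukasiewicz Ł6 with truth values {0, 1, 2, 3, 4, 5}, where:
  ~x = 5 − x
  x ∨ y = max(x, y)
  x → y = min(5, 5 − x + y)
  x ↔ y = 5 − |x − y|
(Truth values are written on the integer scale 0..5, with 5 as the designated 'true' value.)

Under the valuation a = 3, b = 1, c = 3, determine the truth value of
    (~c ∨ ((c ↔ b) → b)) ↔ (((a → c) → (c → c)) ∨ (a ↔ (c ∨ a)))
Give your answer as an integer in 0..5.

~c = ~3 = 2
c ↔ b = 3 ↔ 1 = 3
(c ↔ b) → b = 3 → 1 = 3
~c ∨ ((c ↔ b) → b) = 2 ∨ 3 = 3
a → c = 3 → 3 = 5
c → c = 3 → 3 = 5
(a → c) → (c → c) = 5 → 5 = 5
c ∨ a = 3 ∨ 3 = 3
a ↔ (c ∨ a) = 3 ↔ 3 = 5
((a → c) → (c → c)) ∨ (a ↔ (c ∨ a)) = 5 ∨ 5 = 5
(~c ∨ ((c ↔ b) → b)) ↔ (((a → c) → (c → c)) ∨ (a ↔ (c ∨ a))) = 3 ↔ 5 = 3

3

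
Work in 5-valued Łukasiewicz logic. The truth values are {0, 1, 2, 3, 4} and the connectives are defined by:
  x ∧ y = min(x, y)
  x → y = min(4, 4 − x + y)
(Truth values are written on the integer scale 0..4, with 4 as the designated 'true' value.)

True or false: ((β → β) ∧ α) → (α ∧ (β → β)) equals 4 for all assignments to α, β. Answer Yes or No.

At α = 2, β = 1, for instance:
β → β = 1 → 1 = 4
(β → β) ∧ α = 4 ∧ 2 = 2
α ∧ (β → β) = 2 ∧ 4 = 2
((β → β) ∧ α) → (α ∧ (β → β)) = 2 → 2 = 4
and checking the remaining 24 assignments likewise gives ≥ 4 in every case.

Yes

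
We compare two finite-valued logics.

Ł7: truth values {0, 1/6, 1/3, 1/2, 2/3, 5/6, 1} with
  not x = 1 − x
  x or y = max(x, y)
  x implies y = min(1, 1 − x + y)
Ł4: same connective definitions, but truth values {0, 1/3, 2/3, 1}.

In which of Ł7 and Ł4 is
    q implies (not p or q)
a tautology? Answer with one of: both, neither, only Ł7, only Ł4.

In Ł7: every assignment gives 1 — tautology.
In Ł4: every assignment gives 1 — tautology.

both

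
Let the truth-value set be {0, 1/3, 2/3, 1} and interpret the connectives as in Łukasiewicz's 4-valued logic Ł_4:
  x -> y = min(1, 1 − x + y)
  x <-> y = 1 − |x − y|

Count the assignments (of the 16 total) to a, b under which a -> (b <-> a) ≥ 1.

12

a = 0, b = 0 ↦ 1  ≥
a = 0, b = 1/3 ↦ 1  ≥
a = 0, b = 2/3 ↦ 1  ≥
a = 0, b = 1 ↦ 1  ≥
a = 1/3, b = 0 ↦ 1  ≥
a = 1/3, b = 1/3 ↦ 1  ≥
a = 1/3, b = 2/3 ↦ 1  ≥
a = 1/3, b = 1 ↦ 1  ≥
a = 2/3, b = 0 ↦ 2/3  <
a = 2/3, b = 1/3 ↦ 1  ≥
a = 2/3, b = 2/3 ↦ 1  ≥
a = 2/3, b = 1 ↦ 1  ≥
a = 1, b = 0 ↦ 0  <
a = 1, b = 1/3 ↦ 1/3  <
a = 1, b = 2/3 ↦ 2/3  <
a = 1, b = 1 ↦ 1  ≥
So 12 of the 16 assignments meet the threshold.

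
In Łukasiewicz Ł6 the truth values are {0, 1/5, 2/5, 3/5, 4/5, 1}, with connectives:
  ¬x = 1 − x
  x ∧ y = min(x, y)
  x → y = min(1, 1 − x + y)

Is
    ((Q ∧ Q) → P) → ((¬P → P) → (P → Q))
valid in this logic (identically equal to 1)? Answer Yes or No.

Counterexample: take P = 2/5, Q = 0.
Q ∧ Q = 0 ∧ 0 = 0
(Q ∧ Q) → P = 0 → 2/5 = 1
¬P = ¬2/5 = 3/5
¬P → P = 3/5 → 2/5 = 4/5
P → Q = 2/5 → 0 = 3/5
(¬P → P) → (P → Q) = 4/5 → 3/5 = 4/5
((Q ∧ Q) → P) → ((¬P → P) → (P → Q)) = 1 → 4/5 = 4/5
This gives 4/5 ≠ 1.

No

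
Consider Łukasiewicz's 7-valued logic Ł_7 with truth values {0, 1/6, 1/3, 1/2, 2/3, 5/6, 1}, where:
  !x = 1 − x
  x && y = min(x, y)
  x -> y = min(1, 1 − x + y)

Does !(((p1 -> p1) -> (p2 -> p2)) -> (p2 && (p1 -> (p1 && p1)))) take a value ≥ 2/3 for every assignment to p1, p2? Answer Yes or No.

Counterexample: take p1 = 0, p2 = 1/2.
p1 -> p1 = 0 -> 0 = 1
p2 -> p2 = 1/2 -> 1/2 = 1
(p1 -> p1) -> (p2 -> p2) = 1 -> 1 = 1
p1 && p1 = 0 && 0 = 0
p1 -> (p1 && p1) = 0 -> 0 = 1
p2 && (p1 -> (p1 && p1)) = 1/2 && 1 = 1/2
((p1 -> p1) -> (p2 -> p2)) -> (p2 && (p1 -> (p1 && p1))) = 1 -> 1/2 = 1/2
!(((p1 -> p1) -> (p2 -> p2)) -> (p2 && (p1 -> (p1 && p1)))) = !1/2 = 1/2
This gives 1/2, which is below 2/3.

No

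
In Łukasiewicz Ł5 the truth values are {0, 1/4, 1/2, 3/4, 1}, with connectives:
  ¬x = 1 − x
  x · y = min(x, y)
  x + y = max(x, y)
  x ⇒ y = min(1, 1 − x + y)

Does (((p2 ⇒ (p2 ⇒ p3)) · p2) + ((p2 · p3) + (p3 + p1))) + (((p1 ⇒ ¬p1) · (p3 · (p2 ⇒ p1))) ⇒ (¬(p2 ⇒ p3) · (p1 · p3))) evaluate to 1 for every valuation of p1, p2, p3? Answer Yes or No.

No

Counterexample: take p1 = 0, p2 = 0, p3 = 1/4.
p2 ⇒ p3 = 0 ⇒ 1/4 = 1
p2 ⇒ (p2 ⇒ p3) = 0 ⇒ 1 = 1
(p2 ⇒ (p2 ⇒ p3)) · p2 = 1 · 0 = 0
p2 · p3 = 0 · 1/4 = 0
p3 + p1 = 1/4 + 0 = 1/4
(p2 · p3) + (p3 + p1) = 0 + 1/4 = 1/4
((p2 ⇒ (p2 ⇒ p3)) · p2) + ((p2 · p3) + (p3 + p1)) = 0 + 1/4 = 1/4
¬p1 = ¬0 = 1
p1 ⇒ ¬p1 = 0 ⇒ 1 = 1
p2 ⇒ p1 = 0 ⇒ 0 = 1
p3 · (p2 ⇒ p1) = 1/4 · 1 = 1/4
(p1 ⇒ ¬p1) · (p3 · (p2 ⇒ p1)) = 1 · 1/4 = 1/4
p2 ⇒ p3 = 0 ⇒ 1/4 = 1
¬(p2 ⇒ p3) = ¬1 = 0
p1 · p3 = 0 · 1/4 = 0
¬(p2 ⇒ p3) · (p1 · p3) = 0 · 0 = 0
((p1 ⇒ ¬p1) · (p3 · (p2 ⇒ p1))) ⇒ (¬(p2 ⇒ p3) · (p1 · p3)) = 1/4 ⇒ 0 = 3/4
(((p2 ⇒ (p2 ⇒ p3)) · p2) + ((p2 · p3) + (p3 + p1))) + (((p1 ⇒ ¬p1) · (p3 · (p2 ⇒ p1))) ⇒ (¬(p2 ⇒ p3) · (p1 · p3))) = 1/4 + 3/4 = 3/4
This gives 3/4 ≠ 1.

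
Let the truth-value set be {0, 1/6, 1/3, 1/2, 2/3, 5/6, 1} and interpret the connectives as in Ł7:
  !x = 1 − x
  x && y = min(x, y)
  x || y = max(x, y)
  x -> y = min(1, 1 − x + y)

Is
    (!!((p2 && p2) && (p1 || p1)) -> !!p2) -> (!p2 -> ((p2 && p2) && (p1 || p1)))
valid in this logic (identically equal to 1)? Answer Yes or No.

Counterexample: take p1 = 0, p2 = 0.
p2 && p2 = 0 && 0 = 0
p1 || p1 = 0 || 0 = 0
(p2 && p2) && (p1 || p1) = 0 && 0 = 0
!((p2 && p2) && (p1 || p1)) = !0 = 1
!!((p2 && p2) && (p1 || p1)) = !1 = 0
!p2 = !0 = 1
!!p2 = !1 = 0
!!((p2 && p2) && (p1 || p1)) -> !!p2 = 0 -> 0 = 1
!p2 = !0 = 1
p2 && p2 = 0 && 0 = 0
p1 || p1 = 0 || 0 = 0
(p2 && p2) && (p1 || p1) = 0 && 0 = 0
!p2 -> ((p2 && p2) && (p1 || p1)) = 1 -> 0 = 0
(!!((p2 && p2) && (p1 || p1)) -> !!p2) -> (!p2 -> ((p2 && p2) && (p1 || p1))) = 1 -> 0 = 0
This gives 0 ≠ 1.

No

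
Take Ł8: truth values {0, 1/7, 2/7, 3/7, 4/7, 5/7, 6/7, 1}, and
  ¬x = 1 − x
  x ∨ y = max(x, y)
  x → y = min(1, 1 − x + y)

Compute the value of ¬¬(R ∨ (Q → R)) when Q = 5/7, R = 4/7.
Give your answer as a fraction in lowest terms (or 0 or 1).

Q → R = 5/7 → 4/7 = 6/7
R ∨ (Q → R) = 4/7 ∨ 6/7 = 6/7
¬(R ∨ (Q → R)) = ¬6/7 = 1/7
¬¬(R ∨ (Q → R)) = ¬1/7 = 6/7

6/7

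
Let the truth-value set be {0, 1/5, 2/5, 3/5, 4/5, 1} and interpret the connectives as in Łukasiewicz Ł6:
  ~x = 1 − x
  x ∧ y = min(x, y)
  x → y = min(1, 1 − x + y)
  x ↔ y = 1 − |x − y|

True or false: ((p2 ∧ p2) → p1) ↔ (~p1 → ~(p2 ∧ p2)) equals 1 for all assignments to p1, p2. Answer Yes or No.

At p1 = 0, p2 = 2/5, for instance:
p2 ∧ p2 = 2/5 ∧ 2/5 = 2/5
(p2 ∧ p2) → p1 = 2/5 → 0 = 3/5
~p1 = ~0 = 1
~(p2 ∧ p2) = ~2/5 = 3/5
~p1 → ~(p2 ∧ p2) = 1 → 3/5 = 3/5
((p2 ∧ p2) → p1) ↔ (~p1 → ~(p2 ∧ p2)) = 3/5 ↔ 3/5 = 1
and checking the remaining 35 assignments likewise gives ≥ 1 in every case.

Yes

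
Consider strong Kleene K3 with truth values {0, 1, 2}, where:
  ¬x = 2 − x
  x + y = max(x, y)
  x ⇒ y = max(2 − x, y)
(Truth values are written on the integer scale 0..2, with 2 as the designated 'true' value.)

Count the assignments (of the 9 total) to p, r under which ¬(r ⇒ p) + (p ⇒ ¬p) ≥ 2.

3

p = 0, r = 0 ↦ 2  ≥
p = 0, r = 1 ↦ 2  ≥
p = 0, r = 2 ↦ 2  ≥
p = 1, r = 0 ↦ 1  <
p = 1, r = 1 ↦ 1  <
p = 1, r = 2 ↦ 1  <
p = 2, r = 0 ↦ 0  <
p = 2, r = 1 ↦ 0  <
p = 2, r = 2 ↦ 0  <
So 3 of the 9 assignments meet the threshold.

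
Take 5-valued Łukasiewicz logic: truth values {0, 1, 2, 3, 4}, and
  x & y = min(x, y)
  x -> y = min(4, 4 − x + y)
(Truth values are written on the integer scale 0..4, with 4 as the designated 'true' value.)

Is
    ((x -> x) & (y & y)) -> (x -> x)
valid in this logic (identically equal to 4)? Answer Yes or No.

At x = 2, y = 1, for instance:
x -> x = 2 -> 2 = 4
y & y = 1 & 1 = 1
(x -> x) & (y & y) = 4 & 1 = 1
((x -> x) & (y & y)) -> (x -> x) = 1 -> 4 = 4
and checking the remaining 24 assignments likewise gives ≥ 4 in every case.

Yes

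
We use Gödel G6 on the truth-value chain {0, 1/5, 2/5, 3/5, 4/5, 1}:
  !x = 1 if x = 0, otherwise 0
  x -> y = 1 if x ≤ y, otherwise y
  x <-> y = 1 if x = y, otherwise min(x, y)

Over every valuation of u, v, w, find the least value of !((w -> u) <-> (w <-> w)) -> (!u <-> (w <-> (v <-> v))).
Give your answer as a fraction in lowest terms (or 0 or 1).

1/5

Take u = 0, v = 0, w = 1/5:
w -> u = 1/5 -> 0 = 0
w <-> w = 1/5 <-> 1/5 = 1
(w -> u) <-> (w <-> w) = 0 <-> 1 = 0
!((w -> u) <-> (w <-> w)) = !0 = 1
!u = !0 = 1
v <-> v = 0 <-> 0 = 1
w <-> (v <-> v) = 1/5 <-> 1 = 1/5
!u <-> (w <-> (v <-> v)) = 1 <-> 1/5 = 1/5
!((w -> u) <-> (w <-> w)) -> (!u <-> (w <-> (v <-> v))) = 1 -> 1/5 = 1/5
No assignment yields a value below 1/5, so this is the minimum.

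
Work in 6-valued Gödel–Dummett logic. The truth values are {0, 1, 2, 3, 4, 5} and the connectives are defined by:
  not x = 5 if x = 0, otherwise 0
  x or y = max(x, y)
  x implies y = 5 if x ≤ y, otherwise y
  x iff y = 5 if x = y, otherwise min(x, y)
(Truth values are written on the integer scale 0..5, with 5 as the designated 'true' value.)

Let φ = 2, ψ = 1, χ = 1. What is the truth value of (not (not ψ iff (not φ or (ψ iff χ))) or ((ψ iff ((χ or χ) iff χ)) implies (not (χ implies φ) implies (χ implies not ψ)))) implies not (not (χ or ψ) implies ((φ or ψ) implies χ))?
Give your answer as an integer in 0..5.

not ψ = not 1 = 0
not φ = not 2 = 0
ψ iff χ = 1 iff 1 = 5
not φ or (ψ iff χ) = 0 or 5 = 5
not ψ iff (not φ or (ψ iff χ)) = 0 iff 5 = 0
not (not ψ iff (not φ or (ψ iff χ))) = not 0 = 5
χ or χ = 1 or 1 = 1
(χ or χ) iff χ = 1 iff 1 = 5
ψ iff ((χ or χ) iff χ) = 1 iff 5 = 1
χ implies φ = 1 implies 2 = 5
not (χ implies φ) = not 5 = 0
not ψ = not 1 = 0
χ implies not ψ = 1 implies 0 = 0
not (χ implies φ) implies (χ implies not ψ) = 0 implies 0 = 5
(ψ iff ((χ or χ) iff χ)) implies (not (χ implies φ) implies (χ implies not ψ)) = 1 implies 5 = 5
not (not ψ iff (not φ or (ψ iff χ))) or ((ψ iff ((χ or χ) iff χ)) implies (not (χ implies φ) implies (χ implies not ψ))) = 5 or 5 = 5
χ or ψ = 1 or 1 = 1
not (χ or ψ) = not 1 = 0
φ or ψ = 2 or 1 = 2
(φ or ψ) implies χ = 2 implies 1 = 1
not (χ or ψ) implies ((φ or ψ) implies χ) = 0 implies 1 = 5
not (not (χ or ψ) implies ((φ or ψ) implies χ)) = not 5 = 0
(not (not ψ iff (not φ or (ψ iff χ))) or ((ψ iff ((χ or χ) iff χ)) implies (not (χ implies φ) implies (χ implies not ψ)))) implies not (not (χ or ψ) implies ((φ or ψ) implies χ)) = 5 implies 0 = 0

0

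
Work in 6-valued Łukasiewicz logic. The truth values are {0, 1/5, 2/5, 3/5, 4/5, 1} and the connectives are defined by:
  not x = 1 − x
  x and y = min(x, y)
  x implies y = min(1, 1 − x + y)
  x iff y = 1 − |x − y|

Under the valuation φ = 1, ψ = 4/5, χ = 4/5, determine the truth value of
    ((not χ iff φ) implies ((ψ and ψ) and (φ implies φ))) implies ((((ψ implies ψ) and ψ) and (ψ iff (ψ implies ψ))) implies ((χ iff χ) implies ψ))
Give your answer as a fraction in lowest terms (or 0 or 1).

not χ = not 4/5 = 1/5
not χ iff φ = 1/5 iff 1 = 1/5
ψ and ψ = 4/5 and 4/5 = 4/5
φ implies φ = 1 implies 1 = 1
(ψ and ψ) and (φ implies φ) = 4/5 and 1 = 4/5
(not χ iff φ) implies ((ψ and ψ) and (φ implies φ)) = 1/5 implies 4/5 = 1
ψ implies ψ = 4/5 implies 4/5 = 1
(ψ implies ψ) and ψ = 1 and 4/5 = 4/5
ψ implies ψ = 4/5 implies 4/5 = 1
ψ iff (ψ implies ψ) = 4/5 iff 1 = 4/5
((ψ implies ψ) and ψ) and (ψ iff (ψ implies ψ)) = 4/5 and 4/5 = 4/5
χ iff χ = 4/5 iff 4/5 = 1
(χ iff χ) implies ψ = 1 implies 4/5 = 4/5
(((ψ implies ψ) and ψ) and (ψ iff (ψ implies ψ))) implies ((χ iff χ) implies ψ) = 4/5 implies 4/5 = 1
((not χ iff φ) implies ((ψ and ψ) and (φ implies φ))) implies ((((ψ implies ψ) and ψ) and (ψ iff (ψ implies ψ))) implies ((χ iff χ) implies ψ)) = 1 implies 1 = 1

1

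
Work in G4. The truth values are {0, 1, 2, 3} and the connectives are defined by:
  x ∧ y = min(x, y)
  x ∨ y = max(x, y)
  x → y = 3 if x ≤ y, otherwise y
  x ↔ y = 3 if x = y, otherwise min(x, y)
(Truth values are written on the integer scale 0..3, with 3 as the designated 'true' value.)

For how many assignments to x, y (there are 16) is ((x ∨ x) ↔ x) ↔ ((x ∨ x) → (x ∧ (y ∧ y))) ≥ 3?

x = 0, y = 0 ↦ 3  ≥
x = 0, y = 1 ↦ 3  ≥
x = 0, y = 2 ↦ 3  ≥
x = 0, y = 3 ↦ 3  ≥
x = 1, y = 0 ↦ 0  <
x = 1, y = 1 ↦ 3  ≥
x = 1, y = 2 ↦ 3  ≥
x = 1, y = 3 ↦ 3  ≥
x = 2, y = 0 ↦ 0  <
x = 2, y = 1 ↦ 1  <
x = 2, y = 2 ↦ 3  ≥
x = 2, y = 3 ↦ 3  ≥
x = 3, y = 0 ↦ 0  <
x = 3, y = 1 ↦ 1  <
x = 3, y = 2 ↦ 2  <
x = 3, y = 3 ↦ 3  ≥
So 10 of the 16 assignments meet the threshold.

10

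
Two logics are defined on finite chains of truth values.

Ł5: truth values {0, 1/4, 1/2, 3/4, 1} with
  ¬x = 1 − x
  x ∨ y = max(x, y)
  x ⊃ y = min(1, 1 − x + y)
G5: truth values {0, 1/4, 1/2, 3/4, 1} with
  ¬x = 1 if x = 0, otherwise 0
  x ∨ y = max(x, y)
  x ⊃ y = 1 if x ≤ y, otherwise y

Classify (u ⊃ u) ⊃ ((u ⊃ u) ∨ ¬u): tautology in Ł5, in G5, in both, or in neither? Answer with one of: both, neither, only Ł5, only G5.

both

In Ł5: every assignment gives 1 — tautology.
In G5: every assignment gives 1 — tautology.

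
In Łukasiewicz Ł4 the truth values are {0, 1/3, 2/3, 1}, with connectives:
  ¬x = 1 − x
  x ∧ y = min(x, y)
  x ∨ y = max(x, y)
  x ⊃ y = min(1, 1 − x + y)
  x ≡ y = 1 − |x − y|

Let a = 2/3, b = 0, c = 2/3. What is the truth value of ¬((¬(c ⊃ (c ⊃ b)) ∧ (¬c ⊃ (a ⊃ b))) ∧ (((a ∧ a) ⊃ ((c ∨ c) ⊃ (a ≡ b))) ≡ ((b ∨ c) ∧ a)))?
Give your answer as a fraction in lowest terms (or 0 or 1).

c ⊃ b = 2/3 ⊃ 0 = 1/3
c ⊃ (c ⊃ b) = 2/3 ⊃ 1/3 = 2/3
¬(c ⊃ (c ⊃ b)) = ¬2/3 = 1/3
¬c = ¬2/3 = 1/3
a ⊃ b = 2/3 ⊃ 0 = 1/3
¬c ⊃ (a ⊃ b) = 1/3 ⊃ 1/3 = 1
¬(c ⊃ (c ⊃ b)) ∧ (¬c ⊃ (a ⊃ b)) = 1/3 ∧ 1 = 1/3
a ∧ a = 2/3 ∧ 2/3 = 2/3
c ∨ c = 2/3 ∨ 2/3 = 2/3
a ≡ b = 2/3 ≡ 0 = 1/3
(c ∨ c) ⊃ (a ≡ b) = 2/3 ⊃ 1/3 = 2/3
(a ∧ a) ⊃ ((c ∨ c) ⊃ (a ≡ b)) = 2/3 ⊃ 2/3 = 1
b ∨ c = 0 ∨ 2/3 = 2/3
(b ∨ c) ∧ a = 2/3 ∧ 2/3 = 2/3
((a ∧ a) ⊃ ((c ∨ c) ⊃ (a ≡ b))) ≡ ((b ∨ c) ∧ a) = 1 ≡ 2/3 = 2/3
(¬(c ⊃ (c ⊃ b)) ∧ (¬c ⊃ (a ⊃ b))) ∧ (((a ∧ a) ⊃ ((c ∨ c) ⊃ (a ≡ b))) ≡ ((b ∨ c) ∧ a)) = 1/3 ∧ 2/3 = 1/3
¬((¬(c ⊃ (c ⊃ b)) ∧ (¬c ⊃ (a ⊃ b))) ∧ (((a ∧ a) ⊃ ((c ∨ c) ⊃ (a ≡ b))) ≡ ((b ∨ c) ∧ a))) = ¬1/3 = 2/3

2/3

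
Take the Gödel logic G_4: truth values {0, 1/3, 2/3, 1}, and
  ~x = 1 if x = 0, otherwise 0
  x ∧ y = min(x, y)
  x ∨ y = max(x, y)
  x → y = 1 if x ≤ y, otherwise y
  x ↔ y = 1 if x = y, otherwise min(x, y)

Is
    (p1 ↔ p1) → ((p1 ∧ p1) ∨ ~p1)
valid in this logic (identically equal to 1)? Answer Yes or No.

Counterexample: take p1 = 1/3.
p1 ↔ p1 = 1/3 ↔ 1/3 = 1
p1 ∧ p1 = 1/3 ∧ 1/3 = 1/3
~p1 = ~1/3 = 0
(p1 ∧ p1) ∨ ~p1 = 1/3 ∨ 0 = 1/3
(p1 ↔ p1) → ((p1 ∧ p1) ∨ ~p1) = 1 → 1/3 = 1/3
This gives 1/3 ≠ 1.

No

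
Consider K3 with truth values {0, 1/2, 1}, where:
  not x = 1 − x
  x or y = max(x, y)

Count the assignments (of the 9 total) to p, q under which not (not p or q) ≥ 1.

1

p = 0, q = 0 ↦ 0  <
p = 0, q = 1/2 ↦ 0  <
p = 0, q = 1 ↦ 0  <
p = 1/2, q = 0 ↦ 1/2  <
p = 1/2, q = 1/2 ↦ 1/2  <
p = 1/2, q = 1 ↦ 0  <
p = 1, q = 0 ↦ 1  ≥
p = 1, q = 1/2 ↦ 1/2  <
p = 1, q = 1 ↦ 0  <
So 1 of the 9 assignments meets the threshold.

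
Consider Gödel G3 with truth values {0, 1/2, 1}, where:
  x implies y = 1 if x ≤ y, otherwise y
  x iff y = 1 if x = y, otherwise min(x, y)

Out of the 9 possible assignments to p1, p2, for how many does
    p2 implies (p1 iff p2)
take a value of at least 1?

6

p1 = 0, p2 = 0 ↦ 1  ≥
p1 = 0, p2 = 1/2 ↦ 0  <
p1 = 0, p2 = 1 ↦ 0  <
p1 = 1/2, p2 = 0 ↦ 1  ≥
p1 = 1/2, p2 = 1/2 ↦ 1  ≥
p1 = 1/2, p2 = 1 ↦ 1/2  <
p1 = 1, p2 = 0 ↦ 1  ≥
p1 = 1, p2 = 1/2 ↦ 1  ≥
p1 = 1, p2 = 1 ↦ 1  ≥
So 6 of the 9 assignments meet the threshold.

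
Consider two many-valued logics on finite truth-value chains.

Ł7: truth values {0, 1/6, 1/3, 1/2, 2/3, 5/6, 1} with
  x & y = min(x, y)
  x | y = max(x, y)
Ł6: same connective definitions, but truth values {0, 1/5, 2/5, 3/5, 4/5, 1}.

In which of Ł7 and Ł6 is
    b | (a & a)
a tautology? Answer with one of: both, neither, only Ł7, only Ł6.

neither

In Ł7: at a = 0, b = 0 the value is 0 — not a tautology.
In Ł6: at a = 0, b = 0 the value is 0 — not a tautology.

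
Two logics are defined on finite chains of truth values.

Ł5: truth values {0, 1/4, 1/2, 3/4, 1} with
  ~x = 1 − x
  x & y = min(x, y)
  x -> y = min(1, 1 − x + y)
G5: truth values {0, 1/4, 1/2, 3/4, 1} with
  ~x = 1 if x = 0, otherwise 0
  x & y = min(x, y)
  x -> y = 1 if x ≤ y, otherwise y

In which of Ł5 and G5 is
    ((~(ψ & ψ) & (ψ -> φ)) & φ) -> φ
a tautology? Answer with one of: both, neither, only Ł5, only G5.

In Ł5: every assignment gives 1 — tautology.
In G5: every assignment gives 1 — tautology.

both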